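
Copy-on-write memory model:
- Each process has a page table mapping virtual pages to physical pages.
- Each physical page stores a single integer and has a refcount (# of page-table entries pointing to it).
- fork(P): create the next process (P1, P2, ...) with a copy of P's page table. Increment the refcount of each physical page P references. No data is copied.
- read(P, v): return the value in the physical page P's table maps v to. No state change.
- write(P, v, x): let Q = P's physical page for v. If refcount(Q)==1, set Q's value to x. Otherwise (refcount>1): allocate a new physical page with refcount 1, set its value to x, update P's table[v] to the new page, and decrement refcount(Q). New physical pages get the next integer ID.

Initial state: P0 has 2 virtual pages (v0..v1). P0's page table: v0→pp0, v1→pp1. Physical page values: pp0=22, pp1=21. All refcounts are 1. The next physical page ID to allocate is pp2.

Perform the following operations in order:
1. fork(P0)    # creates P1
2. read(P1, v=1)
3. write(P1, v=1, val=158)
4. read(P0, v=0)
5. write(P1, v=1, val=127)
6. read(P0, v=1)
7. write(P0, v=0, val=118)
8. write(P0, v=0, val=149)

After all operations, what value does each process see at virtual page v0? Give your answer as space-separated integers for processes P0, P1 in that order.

Op 1: fork(P0) -> P1. 2 ppages; refcounts: pp0:2 pp1:2
Op 2: read(P1, v1) -> 21. No state change.
Op 3: write(P1, v1, 158). refcount(pp1)=2>1 -> COPY to pp2. 3 ppages; refcounts: pp0:2 pp1:1 pp2:1
Op 4: read(P0, v0) -> 22. No state change.
Op 5: write(P1, v1, 127). refcount(pp2)=1 -> write in place. 3 ppages; refcounts: pp0:2 pp1:1 pp2:1
Op 6: read(P0, v1) -> 21. No state change.
Op 7: write(P0, v0, 118). refcount(pp0)=2>1 -> COPY to pp3. 4 ppages; refcounts: pp0:1 pp1:1 pp2:1 pp3:1
Op 8: write(P0, v0, 149). refcount(pp3)=1 -> write in place. 4 ppages; refcounts: pp0:1 pp1:1 pp2:1 pp3:1
P0: v0 -> pp3 = 149
P1: v0 -> pp0 = 22

Answer: 149 22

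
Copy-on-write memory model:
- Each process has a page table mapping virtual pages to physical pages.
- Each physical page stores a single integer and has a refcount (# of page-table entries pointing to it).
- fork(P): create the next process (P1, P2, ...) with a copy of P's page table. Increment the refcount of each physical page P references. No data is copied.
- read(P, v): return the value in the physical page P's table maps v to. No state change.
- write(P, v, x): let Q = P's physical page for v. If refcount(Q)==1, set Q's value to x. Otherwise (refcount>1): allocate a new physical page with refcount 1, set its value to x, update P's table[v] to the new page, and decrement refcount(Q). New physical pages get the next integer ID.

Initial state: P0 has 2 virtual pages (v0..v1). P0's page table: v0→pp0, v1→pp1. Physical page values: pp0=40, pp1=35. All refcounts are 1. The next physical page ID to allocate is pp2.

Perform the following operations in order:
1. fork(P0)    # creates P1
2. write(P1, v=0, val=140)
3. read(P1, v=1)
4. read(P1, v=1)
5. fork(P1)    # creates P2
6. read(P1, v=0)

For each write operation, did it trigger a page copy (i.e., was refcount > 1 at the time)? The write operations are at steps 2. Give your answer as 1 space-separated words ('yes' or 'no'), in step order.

Op 1: fork(P0) -> P1. 2 ppages; refcounts: pp0:2 pp1:2
Op 2: write(P1, v0, 140). refcount(pp0)=2>1 -> COPY to pp2. 3 ppages; refcounts: pp0:1 pp1:2 pp2:1
Op 3: read(P1, v1) -> 35. No state change.
Op 4: read(P1, v1) -> 35. No state change.
Op 5: fork(P1) -> P2. 3 ppages; refcounts: pp0:1 pp1:3 pp2:2
Op 6: read(P1, v0) -> 140. No state change.

yes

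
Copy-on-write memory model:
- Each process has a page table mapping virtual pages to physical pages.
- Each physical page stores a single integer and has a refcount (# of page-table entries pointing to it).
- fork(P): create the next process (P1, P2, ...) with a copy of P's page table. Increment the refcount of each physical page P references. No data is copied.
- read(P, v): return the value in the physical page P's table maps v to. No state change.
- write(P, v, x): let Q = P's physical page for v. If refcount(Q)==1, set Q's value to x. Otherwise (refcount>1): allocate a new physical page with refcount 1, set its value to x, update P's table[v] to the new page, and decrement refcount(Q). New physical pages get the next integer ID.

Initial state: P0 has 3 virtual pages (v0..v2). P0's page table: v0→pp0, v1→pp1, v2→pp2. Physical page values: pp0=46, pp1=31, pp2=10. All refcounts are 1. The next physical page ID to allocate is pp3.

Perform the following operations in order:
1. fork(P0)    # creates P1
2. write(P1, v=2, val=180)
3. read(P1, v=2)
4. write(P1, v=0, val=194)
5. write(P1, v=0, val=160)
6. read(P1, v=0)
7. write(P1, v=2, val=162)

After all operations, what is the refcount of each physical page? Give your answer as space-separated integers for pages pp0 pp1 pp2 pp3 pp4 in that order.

Op 1: fork(P0) -> P1. 3 ppages; refcounts: pp0:2 pp1:2 pp2:2
Op 2: write(P1, v2, 180). refcount(pp2)=2>1 -> COPY to pp3. 4 ppages; refcounts: pp0:2 pp1:2 pp2:1 pp3:1
Op 3: read(P1, v2) -> 180. No state change.
Op 4: write(P1, v0, 194). refcount(pp0)=2>1 -> COPY to pp4. 5 ppages; refcounts: pp0:1 pp1:2 pp2:1 pp3:1 pp4:1
Op 5: write(P1, v0, 160). refcount(pp4)=1 -> write in place. 5 ppages; refcounts: pp0:1 pp1:2 pp2:1 pp3:1 pp4:1
Op 6: read(P1, v0) -> 160. No state change.
Op 7: write(P1, v2, 162). refcount(pp3)=1 -> write in place. 5 ppages; refcounts: pp0:1 pp1:2 pp2:1 pp3:1 pp4:1

Answer: 1 2 1 1 1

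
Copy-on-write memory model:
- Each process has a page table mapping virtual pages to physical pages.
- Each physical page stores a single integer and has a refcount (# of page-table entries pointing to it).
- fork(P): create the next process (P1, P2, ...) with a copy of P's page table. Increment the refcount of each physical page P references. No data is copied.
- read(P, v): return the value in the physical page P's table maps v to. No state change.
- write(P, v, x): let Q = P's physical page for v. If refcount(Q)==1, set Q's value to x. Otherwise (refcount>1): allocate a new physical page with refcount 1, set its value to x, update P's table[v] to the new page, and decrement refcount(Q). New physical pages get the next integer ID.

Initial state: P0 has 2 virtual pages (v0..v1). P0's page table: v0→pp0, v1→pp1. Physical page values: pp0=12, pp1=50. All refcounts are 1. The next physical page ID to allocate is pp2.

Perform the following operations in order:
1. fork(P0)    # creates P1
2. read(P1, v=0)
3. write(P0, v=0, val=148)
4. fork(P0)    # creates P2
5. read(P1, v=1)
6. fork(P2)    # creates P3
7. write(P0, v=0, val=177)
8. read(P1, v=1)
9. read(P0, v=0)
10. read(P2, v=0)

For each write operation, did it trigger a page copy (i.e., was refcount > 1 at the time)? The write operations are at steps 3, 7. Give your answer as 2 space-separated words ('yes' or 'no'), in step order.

Op 1: fork(P0) -> P1. 2 ppages; refcounts: pp0:2 pp1:2
Op 2: read(P1, v0) -> 12. No state change.
Op 3: write(P0, v0, 148). refcount(pp0)=2>1 -> COPY to pp2. 3 ppages; refcounts: pp0:1 pp1:2 pp2:1
Op 4: fork(P0) -> P2. 3 ppages; refcounts: pp0:1 pp1:3 pp2:2
Op 5: read(P1, v1) -> 50. No state change.
Op 6: fork(P2) -> P3. 3 ppages; refcounts: pp0:1 pp1:4 pp2:3
Op 7: write(P0, v0, 177). refcount(pp2)=3>1 -> COPY to pp3. 4 ppages; refcounts: pp0:1 pp1:4 pp2:2 pp3:1
Op 8: read(P1, v1) -> 50. No state change.
Op 9: read(P0, v0) -> 177. No state change.
Op 10: read(P2, v0) -> 148. No state change.

yes yes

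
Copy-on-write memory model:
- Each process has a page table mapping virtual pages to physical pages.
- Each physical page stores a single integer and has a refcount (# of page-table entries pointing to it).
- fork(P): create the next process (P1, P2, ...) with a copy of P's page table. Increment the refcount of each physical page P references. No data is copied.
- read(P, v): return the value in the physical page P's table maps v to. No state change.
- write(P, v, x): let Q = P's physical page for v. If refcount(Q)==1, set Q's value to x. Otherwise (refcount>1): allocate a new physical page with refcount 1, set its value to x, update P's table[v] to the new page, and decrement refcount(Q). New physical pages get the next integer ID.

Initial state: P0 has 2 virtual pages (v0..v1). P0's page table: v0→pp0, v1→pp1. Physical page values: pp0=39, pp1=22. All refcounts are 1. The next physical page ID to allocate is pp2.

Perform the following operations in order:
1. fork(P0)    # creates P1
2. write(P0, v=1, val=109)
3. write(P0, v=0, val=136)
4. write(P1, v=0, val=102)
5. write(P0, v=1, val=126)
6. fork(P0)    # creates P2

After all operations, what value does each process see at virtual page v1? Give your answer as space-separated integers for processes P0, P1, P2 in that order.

Answer: 126 22 126

Derivation:
Op 1: fork(P0) -> P1. 2 ppages; refcounts: pp0:2 pp1:2
Op 2: write(P0, v1, 109). refcount(pp1)=2>1 -> COPY to pp2. 3 ppages; refcounts: pp0:2 pp1:1 pp2:1
Op 3: write(P0, v0, 136). refcount(pp0)=2>1 -> COPY to pp3. 4 ppages; refcounts: pp0:1 pp1:1 pp2:1 pp3:1
Op 4: write(P1, v0, 102). refcount(pp0)=1 -> write in place. 4 ppages; refcounts: pp0:1 pp1:1 pp2:1 pp3:1
Op 5: write(P0, v1, 126). refcount(pp2)=1 -> write in place. 4 ppages; refcounts: pp0:1 pp1:1 pp2:1 pp3:1
Op 6: fork(P0) -> P2. 4 ppages; refcounts: pp0:1 pp1:1 pp2:2 pp3:2
P0: v1 -> pp2 = 126
P1: v1 -> pp1 = 22
P2: v1 -> pp2 = 126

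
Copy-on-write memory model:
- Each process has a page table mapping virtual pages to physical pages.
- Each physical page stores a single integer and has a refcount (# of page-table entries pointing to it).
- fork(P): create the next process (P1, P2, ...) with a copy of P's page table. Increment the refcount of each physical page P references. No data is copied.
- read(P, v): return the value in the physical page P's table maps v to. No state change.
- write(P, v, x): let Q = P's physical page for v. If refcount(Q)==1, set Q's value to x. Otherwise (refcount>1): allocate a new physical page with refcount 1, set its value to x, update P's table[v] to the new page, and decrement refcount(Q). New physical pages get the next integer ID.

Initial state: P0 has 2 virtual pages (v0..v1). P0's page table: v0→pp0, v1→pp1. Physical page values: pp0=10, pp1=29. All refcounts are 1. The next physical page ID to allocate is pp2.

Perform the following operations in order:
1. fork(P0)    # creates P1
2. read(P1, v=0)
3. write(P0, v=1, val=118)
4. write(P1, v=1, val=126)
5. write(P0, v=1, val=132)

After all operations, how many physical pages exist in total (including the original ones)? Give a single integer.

Answer: 3

Derivation:
Op 1: fork(P0) -> P1. 2 ppages; refcounts: pp0:2 pp1:2
Op 2: read(P1, v0) -> 10. No state change.
Op 3: write(P0, v1, 118). refcount(pp1)=2>1 -> COPY to pp2. 3 ppages; refcounts: pp0:2 pp1:1 pp2:1
Op 4: write(P1, v1, 126). refcount(pp1)=1 -> write in place. 3 ppages; refcounts: pp0:2 pp1:1 pp2:1
Op 5: write(P0, v1, 132). refcount(pp2)=1 -> write in place. 3 ppages; refcounts: pp0:2 pp1:1 pp2:1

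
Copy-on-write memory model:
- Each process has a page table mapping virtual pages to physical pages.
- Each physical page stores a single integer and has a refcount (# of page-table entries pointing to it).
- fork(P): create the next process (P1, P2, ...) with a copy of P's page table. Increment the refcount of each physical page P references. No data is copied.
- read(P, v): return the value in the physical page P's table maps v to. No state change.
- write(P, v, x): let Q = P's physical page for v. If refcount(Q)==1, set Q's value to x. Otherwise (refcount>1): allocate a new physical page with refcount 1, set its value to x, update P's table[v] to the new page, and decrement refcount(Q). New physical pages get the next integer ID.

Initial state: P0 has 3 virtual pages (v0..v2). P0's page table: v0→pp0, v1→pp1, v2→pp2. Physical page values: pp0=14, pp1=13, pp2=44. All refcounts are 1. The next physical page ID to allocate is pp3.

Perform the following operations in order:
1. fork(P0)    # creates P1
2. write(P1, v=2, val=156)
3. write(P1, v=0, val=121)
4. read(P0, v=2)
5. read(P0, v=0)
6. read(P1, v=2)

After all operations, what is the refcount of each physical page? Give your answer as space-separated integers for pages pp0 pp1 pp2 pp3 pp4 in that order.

Answer: 1 2 1 1 1

Derivation:
Op 1: fork(P0) -> P1. 3 ppages; refcounts: pp0:2 pp1:2 pp2:2
Op 2: write(P1, v2, 156). refcount(pp2)=2>1 -> COPY to pp3. 4 ppages; refcounts: pp0:2 pp1:2 pp2:1 pp3:1
Op 3: write(P1, v0, 121). refcount(pp0)=2>1 -> COPY to pp4. 5 ppages; refcounts: pp0:1 pp1:2 pp2:1 pp3:1 pp4:1
Op 4: read(P0, v2) -> 44. No state change.
Op 5: read(P0, v0) -> 14. No state change.
Op 6: read(P1, v2) -> 156. No state change.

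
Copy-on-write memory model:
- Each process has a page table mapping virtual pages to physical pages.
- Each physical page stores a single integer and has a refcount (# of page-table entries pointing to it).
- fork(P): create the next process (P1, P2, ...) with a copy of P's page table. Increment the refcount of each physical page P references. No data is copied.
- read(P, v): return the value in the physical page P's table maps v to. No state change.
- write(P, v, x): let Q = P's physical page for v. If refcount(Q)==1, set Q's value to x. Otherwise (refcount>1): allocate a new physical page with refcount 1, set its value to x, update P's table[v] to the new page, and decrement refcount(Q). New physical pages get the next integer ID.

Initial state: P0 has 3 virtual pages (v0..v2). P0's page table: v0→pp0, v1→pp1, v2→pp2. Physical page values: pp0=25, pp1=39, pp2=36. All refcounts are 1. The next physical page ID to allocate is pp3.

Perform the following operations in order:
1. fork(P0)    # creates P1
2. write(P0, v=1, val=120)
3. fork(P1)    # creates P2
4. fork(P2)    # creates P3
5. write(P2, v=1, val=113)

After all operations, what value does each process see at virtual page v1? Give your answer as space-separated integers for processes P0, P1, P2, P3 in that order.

Answer: 120 39 113 39

Derivation:
Op 1: fork(P0) -> P1. 3 ppages; refcounts: pp0:2 pp1:2 pp2:2
Op 2: write(P0, v1, 120). refcount(pp1)=2>1 -> COPY to pp3. 4 ppages; refcounts: pp0:2 pp1:1 pp2:2 pp3:1
Op 3: fork(P1) -> P2. 4 ppages; refcounts: pp0:3 pp1:2 pp2:3 pp3:1
Op 4: fork(P2) -> P3. 4 ppages; refcounts: pp0:4 pp1:3 pp2:4 pp3:1
Op 5: write(P2, v1, 113). refcount(pp1)=3>1 -> COPY to pp4. 5 ppages; refcounts: pp0:4 pp1:2 pp2:4 pp3:1 pp4:1
P0: v1 -> pp3 = 120
P1: v1 -> pp1 = 39
P2: v1 -> pp4 = 113
P3: v1 -> pp1 = 39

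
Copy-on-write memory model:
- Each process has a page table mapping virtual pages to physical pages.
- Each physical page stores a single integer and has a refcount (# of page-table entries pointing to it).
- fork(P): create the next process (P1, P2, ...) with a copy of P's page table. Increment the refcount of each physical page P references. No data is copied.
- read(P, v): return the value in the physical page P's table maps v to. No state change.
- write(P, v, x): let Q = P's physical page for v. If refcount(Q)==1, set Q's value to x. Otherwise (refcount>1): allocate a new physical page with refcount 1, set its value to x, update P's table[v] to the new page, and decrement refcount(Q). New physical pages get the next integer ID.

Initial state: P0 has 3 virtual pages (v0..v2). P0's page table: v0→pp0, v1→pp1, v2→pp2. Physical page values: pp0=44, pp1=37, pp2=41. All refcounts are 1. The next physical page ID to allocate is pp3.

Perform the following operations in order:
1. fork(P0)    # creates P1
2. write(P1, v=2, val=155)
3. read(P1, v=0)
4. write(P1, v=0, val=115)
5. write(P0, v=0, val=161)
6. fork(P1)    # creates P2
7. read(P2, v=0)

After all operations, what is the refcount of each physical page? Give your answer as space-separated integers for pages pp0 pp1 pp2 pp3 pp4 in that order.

Op 1: fork(P0) -> P1. 3 ppages; refcounts: pp0:2 pp1:2 pp2:2
Op 2: write(P1, v2, 155). refcount(pp2)=2>1 -> COPY to pp3. 4 ppages; refcounts: pp0:2 pp1:2 pp2:1 pp3:1
Op 3: read(P1, v0) -> 44. No state change.
Op 4: write(P1, v0, 115). refcount(pp0)=2>1 -> COPY to pp4. 5 ppages; refcounts: pp0:1 pp1:2 pp2:1 pp3:1 pp4:1
Op 5: write(P0, v0, 161). refcount(pp0)=1 -> write in place. 5 ppages; refcounts: pp0:1 pp1:2 pp2:1 pp3:1 pp4:1
Op 6: fork(P1) -> P2. 5 ppages; refcounts: pp0:1 pp1:3 pp2:1 pp3:2 pp4:2
Op 7: read(P2, v0) -> 115. No state change.

Answer: 1 3 1 2 2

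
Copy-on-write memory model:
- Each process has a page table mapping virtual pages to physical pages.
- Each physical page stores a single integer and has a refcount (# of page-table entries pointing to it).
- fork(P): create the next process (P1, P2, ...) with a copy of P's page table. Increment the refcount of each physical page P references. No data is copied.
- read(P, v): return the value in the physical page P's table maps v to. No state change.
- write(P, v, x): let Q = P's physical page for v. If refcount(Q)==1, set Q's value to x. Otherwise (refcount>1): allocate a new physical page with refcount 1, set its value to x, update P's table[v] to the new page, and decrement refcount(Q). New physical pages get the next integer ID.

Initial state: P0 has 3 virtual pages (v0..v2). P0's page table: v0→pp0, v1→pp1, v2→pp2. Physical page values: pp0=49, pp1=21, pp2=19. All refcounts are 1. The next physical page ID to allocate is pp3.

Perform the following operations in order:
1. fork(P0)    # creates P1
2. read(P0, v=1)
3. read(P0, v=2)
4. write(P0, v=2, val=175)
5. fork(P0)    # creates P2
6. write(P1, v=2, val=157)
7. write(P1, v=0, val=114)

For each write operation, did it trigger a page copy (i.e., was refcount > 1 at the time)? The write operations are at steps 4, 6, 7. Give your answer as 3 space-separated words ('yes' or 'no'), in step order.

Op 1: fork(P0) -> P1. 3 ppages; refcounts: pp0:2 pp1:2 pp2:2
Op 2: read(P0, v1) -> 21. No state change.
Op 3: read(P0, v2) -> 19. No state change.
Op 4: write(P0, v2, 175). refcount(pp2)=2>1 -> COPY to pp3. 4 ppages; refcounts: pp0:2 pp1:2 pp2:1 pp3:1
Op 5: fork(P0) -> P2. 4 ppages; refcounts: pp0:3 pp1:3 pp2:1 pp3:2
Op 6: write(P1, v2, 157). refcount(pp2)=1 -> write in place. 4 ppages; refcounts: pp0:3 pp1:3 pp2:1 pp3:2
Op 7: write(P1, v0, 114). refcount(pp0)=3>1 -> COPY to pp4. 5 ppages; refcounts: pp0:2 pp1:3 pp2:1 pp3:2 pp4:1

yes no yes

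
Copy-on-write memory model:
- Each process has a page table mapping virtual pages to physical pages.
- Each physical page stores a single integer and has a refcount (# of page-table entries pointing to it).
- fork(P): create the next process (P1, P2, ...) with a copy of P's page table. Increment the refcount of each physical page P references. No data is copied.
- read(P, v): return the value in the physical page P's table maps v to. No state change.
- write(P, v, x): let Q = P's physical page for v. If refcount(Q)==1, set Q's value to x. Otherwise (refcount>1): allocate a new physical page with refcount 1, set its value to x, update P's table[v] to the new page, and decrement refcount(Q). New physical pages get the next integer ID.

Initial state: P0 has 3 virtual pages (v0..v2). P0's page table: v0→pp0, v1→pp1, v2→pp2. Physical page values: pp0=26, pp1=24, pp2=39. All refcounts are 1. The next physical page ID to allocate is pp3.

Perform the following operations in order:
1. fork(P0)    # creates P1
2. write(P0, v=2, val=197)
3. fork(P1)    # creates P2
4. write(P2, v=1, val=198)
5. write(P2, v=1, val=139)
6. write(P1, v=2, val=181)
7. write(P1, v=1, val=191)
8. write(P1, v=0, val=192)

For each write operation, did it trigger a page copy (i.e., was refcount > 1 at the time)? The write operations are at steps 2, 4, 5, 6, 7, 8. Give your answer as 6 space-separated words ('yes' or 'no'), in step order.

Op 1: fork(P0) -> P1. 3 ppages; refcounts: pp0:2 pp1:2 pp2:2
Op 2: write(P0, v2, 197). refcount(pp2)=2>1 -> COPY to pp3. 4 ppages; refcounts: pp0:2 pp1:2 pp2:1 pp3:1
Op 3: fork(P1) -> P2. 4 ppages; refcounts: pp0:3 pp1:3 pp2:2 pp3:1
Op 4: write(P2, v1, 198). refcount(pp1)=3>1 -> COPY to pp4. 5 ppages; refcounts: pp0:3 pp1:2 pp2:2 pp3:1 pp4:1
Op 5: write(P2, v1, 139). refcount(pp4)=1 -> write in place. 5 ppages; refcounts: pp0:3 pp1:2 pp2:2 pp3:1 pp4:1
Op 6: write(P1, v2, 181). refcount(pp2)=2>1 -> COPY to pp5. 6 ppages; refcounts: pp0:3 pp1:2 pp2:1 pp3:1 pp4:1 pp5:1
Op 7: write(P1, v1, 191). refcount(pp1)=2>1 -> COPY to pp6. 7 ppages; refcounts: pp0:3 pp1:1 pp2:1 pp3:1 pp4:1 pp5:1 pp6:1
Op 8: write(P1, v0, 192). refcount(pp0)=3>1 -> COPY to pp7. 8 ppages; refcounts: pp0:2 pp1:1 pp2:1 pp3:1 pp4:1 pp5:1 pp6:1 pp7:1

yes yes no yes yes yes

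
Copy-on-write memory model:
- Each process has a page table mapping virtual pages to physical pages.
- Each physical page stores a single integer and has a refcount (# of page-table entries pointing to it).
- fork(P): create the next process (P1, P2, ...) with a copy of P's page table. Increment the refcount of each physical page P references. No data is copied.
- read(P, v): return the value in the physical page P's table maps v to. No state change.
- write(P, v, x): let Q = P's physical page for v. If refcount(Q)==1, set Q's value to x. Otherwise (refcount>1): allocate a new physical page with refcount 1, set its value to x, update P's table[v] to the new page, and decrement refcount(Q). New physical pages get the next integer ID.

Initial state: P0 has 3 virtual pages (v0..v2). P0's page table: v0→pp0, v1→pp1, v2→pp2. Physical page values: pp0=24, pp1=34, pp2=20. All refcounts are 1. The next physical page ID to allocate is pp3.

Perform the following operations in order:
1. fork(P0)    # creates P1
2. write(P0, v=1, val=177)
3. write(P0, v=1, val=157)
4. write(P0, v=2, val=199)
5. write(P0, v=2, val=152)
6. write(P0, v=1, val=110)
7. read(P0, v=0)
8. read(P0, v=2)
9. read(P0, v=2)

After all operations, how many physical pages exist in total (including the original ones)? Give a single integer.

Op 1: fork(P0) -> P1. 3 ppages; refcounts: pp0:2 pp1:2 pp2:2
Op 2: write(P0, v1, 177). refcount(pp1)=2>1 -> COPY to pp3. 4 ppages; refcounts: pp0:2 pp1:1 pp2:2 pp3:1
Op 3: write(P0, v1, 157). refcount(pp3)=1 -> write in place. 4 ppages; refcounts: pp0:2 pp1:1 pp2:2 pp3:1
Op 4: write(P0, v2, 199). refcount(pp2)=2>1 -> COPY to pp4. 5 ppages; refcounts: pp0:2 pp1:1 pp2:1 pp3:1 pp4:1
Op 5: write(P0, v2, 152). refcount(pp4)=1 -> write in place. 5 ppages; refcounts: pp0:2 pp1:1 pp2:1 pp3:1 pp4:1
Op 6: write(P0, v1, 110). refcount(pp3)=1 -> write in place. 5 ppages; refcounts: pp0:2 pp1:1 pp2:1 pp3:1 pp4:1
Op 7: read(P0, v0) -> 24. No state change.
Op 8: read(P0, v2) -> 152. No state change.
Op 9: read(P0, v2) -> 152. No state change.

Answer: 5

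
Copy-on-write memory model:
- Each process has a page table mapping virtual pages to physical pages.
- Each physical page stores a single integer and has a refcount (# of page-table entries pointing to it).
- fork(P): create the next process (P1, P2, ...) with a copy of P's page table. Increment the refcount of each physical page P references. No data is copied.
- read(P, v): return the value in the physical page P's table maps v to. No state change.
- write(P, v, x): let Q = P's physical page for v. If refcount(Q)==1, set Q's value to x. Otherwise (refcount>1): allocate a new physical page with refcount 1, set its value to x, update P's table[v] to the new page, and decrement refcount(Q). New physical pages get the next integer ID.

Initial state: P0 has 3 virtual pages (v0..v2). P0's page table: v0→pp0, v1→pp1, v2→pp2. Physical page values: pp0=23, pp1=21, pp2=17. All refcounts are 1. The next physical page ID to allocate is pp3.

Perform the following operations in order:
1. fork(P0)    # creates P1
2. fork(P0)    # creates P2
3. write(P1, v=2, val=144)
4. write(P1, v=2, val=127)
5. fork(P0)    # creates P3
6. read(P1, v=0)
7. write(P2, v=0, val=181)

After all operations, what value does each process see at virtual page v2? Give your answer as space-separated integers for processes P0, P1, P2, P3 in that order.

Answer: 17 127 17 17

Derivation:
Op 1: fork(P0) -> P1. 3 ppages; refcounts: pp0:2 pp1:2 pp2:2
Op 2: fork(P0) -> P2. 3 ppages; refcounts: pp0:3 pp1:3 pp2:3
Op 3: write(P1, v2, 144). refcount(pp2)=3>1 -> COPY to pp3. 4 ppages; refcounts: pp0:3 pp1:3 pp2:2 pp3:1
Op 4: write(P1, v2, 127). refcount(pp3)=1 -> write in place. 4 ppages; refcounts: pp0:3 pp1:3 pp2:2 pp3:1
Op 5: fork(P0) -> P3. 4 ppages; refcounts: pp0:4 pp1:4 pp2:3 pp3:1
Op 6: read(P1, v0) -> 23. No state change.
Op 7: write(P2, v0, 181). refcount(pp0)=4>1 -> COPY to pp4. 5 ppages; refcounts: pp0:3 pp1:4 pp2:3 pp3:1 pp4:1
P0: v2 -> pp2 = 17
P1: v2 -> pp3 = 127
P2: v2 -> pp2 = 17
P3: v2 -> pp2 = 17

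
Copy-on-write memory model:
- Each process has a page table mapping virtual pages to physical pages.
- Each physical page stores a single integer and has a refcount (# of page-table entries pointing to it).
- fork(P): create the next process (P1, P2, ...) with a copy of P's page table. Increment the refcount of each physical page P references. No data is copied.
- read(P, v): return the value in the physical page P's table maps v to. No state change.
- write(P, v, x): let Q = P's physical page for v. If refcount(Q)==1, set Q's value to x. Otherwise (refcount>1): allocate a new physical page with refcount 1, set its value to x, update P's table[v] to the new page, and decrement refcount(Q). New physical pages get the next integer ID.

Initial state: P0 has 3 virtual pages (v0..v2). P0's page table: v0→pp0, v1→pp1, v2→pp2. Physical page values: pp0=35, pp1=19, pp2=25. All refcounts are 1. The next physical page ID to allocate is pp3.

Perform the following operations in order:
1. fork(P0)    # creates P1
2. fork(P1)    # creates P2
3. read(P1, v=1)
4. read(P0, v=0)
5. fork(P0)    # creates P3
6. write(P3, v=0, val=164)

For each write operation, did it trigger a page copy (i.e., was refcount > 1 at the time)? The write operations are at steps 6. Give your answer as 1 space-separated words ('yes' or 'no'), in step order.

Op 1: fork(P0) -> P1. 3 ppages; refcounts: pp0:2 pp1:2 pp2:2
Op 2: fork(P1) -> P2. 3 ppages; refcounts: pp0:3 pp1:3 pp2:3
Op 3: read(P1, v1) -> 19. No state change.
Op 4: read(P0, v0) -> 35. No state change.
Op 5: fork(P0) -> P3. 3 ppages; refcounts: pp0:4 pp1:4 pp2:4
Op 6: write(P3, v0, 164). refcount(pp0)=4>1 -> COPY to pp3. 4 ppages; refcounts: pp0:3 pp1:4 pp2:4 pp3:1

yes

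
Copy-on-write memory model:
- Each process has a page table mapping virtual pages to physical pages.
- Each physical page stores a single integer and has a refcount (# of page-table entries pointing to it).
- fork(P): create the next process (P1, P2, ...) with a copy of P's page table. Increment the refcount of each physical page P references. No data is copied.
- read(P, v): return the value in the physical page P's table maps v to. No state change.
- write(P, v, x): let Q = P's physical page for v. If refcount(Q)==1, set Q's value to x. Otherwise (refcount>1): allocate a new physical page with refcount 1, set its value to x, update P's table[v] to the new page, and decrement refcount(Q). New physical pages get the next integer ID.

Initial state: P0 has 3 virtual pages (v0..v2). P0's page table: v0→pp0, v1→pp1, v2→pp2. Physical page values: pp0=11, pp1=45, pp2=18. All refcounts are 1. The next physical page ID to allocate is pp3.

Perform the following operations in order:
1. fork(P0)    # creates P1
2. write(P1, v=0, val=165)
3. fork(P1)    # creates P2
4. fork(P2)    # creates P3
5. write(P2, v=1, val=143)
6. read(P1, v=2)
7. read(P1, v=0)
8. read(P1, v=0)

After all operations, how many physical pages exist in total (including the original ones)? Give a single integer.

Op 1: fork(P0) -> P1. 3 ppages; refcounts: pp0:2 pp1:2 pp2:2
Op 2: write(P1, v0, 165). refcount(pp0)=2>1 -> COPY to pp3. 4 ppages; refcounts: pp0:1 pp1:2 pp2:2 pp3:1
Op 3: fork(P1) -> P2. 4 ppages; refcounts: pp0:1 pp1:3 pp2:3 pp3:2
Op 4: fork(P2) -> P3. 4 ppages; refcounts: pp0:1 pp1:4 pp2:4 pp3:3
Op 5: write(P2, v1, 143). refcount(pp1)=4>1 -> COPY to pp4. 5 ppages; refcounts: pp0:1 pp1:3 pp2:4 pp3:3 pp4:1
Op 6: read(P1, v2) -> 18. No state change.
Op 7: read(P1, v0) -> 165. No state change.
Op 8: read(P1, v0) -> 165. No state change.

Answer: 5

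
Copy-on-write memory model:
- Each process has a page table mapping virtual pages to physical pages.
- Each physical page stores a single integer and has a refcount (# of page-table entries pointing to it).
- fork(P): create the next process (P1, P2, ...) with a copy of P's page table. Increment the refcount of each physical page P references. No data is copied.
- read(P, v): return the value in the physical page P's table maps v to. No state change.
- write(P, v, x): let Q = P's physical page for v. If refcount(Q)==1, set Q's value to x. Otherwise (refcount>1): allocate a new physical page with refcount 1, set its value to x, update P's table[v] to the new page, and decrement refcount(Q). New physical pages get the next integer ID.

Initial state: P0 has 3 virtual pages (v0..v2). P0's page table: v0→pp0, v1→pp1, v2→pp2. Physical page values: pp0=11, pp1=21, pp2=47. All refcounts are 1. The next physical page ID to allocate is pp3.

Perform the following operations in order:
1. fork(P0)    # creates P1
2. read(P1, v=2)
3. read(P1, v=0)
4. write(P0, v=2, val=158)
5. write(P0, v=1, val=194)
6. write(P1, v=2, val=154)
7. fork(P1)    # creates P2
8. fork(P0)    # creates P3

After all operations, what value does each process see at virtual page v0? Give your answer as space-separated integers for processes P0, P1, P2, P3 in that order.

Op 1: fork(P0) -> P1. 3 ppages; refcounts: pp0:2 pp1:2 pp2:2
Op 2: read(P1, v2) -> 47. No state change.
Op 3: read(P1, v0) -> 11. No state change.
Op 4: write(P0, v2, 158). refcount(pp2)=2>1 -> COPY to pp3. 4 ppages; refcounts: pp0:2 pp1:2 pp2:1 pp3:1
Op 5: write(P0, v1, 194). refcount(pp1)=2>1 -> COPY to pp4. 5 ppages; refcounts: pp0:2 pp1:1 pp2:1 pp3:1 pp4:1
Op 6: write(P1, v2, 154). refcount(pp2)=1 -> write in place. 5 ppages; refcounts: pp0:2 pp1:1 pp2:1 pp3:1 pp4:1
Op 7: fork(P1) -> P2. 5 ppages; refcounts: pp0:3 pp1:2 pp2:2 pp3:1 pp4:1
Op 8: fork(P0) -> P3. 5 ppages; refcounts: pp0:4 pp1:2 pp2:2 pp3:2 pp4:2
P0: v0 -> pp0 = 11
P1: v0 -> pp0 = 11
P2: v0 -> pp0 = 11
P3: v0 -> pp0 = 11

Answer: 11 11 11 11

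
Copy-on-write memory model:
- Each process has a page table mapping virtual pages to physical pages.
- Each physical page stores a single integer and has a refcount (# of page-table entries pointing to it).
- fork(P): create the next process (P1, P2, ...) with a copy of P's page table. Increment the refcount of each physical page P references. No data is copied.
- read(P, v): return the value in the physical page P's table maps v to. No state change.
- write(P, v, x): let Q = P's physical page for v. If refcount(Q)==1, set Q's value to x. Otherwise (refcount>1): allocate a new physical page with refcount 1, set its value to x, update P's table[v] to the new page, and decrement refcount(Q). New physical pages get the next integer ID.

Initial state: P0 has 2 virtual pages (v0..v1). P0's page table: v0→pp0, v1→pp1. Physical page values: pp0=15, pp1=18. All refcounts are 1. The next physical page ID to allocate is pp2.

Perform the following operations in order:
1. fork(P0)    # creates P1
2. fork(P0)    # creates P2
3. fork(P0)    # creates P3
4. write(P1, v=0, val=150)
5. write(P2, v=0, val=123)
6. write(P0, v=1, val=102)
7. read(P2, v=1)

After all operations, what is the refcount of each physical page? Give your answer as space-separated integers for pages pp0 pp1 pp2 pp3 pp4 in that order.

Op 1: fork(P0) -> P1. 2 ppages; refcounts: pp0:2 pp1:2
Op 2: fork(P0) -> P2. 2 ppages; refcounts: pp0:3 pp1:3
Op 3: fork(P0) -> P3. 2 ppages; refcounts: pp0:4 pp1:4
Op 4: write(P1, v0, 150). refcount(pp0)=4>1 -> COPY to pp2. 3 ppages; refcounts: pp0:3 pp1:4 pp2:1
Op 5: write(P2, v0, 123). refcount(pp0)=3>1 -> COPY to pp3. 4 ppages; refcounts: pp0:2 pp1:4 pp2:1 pp3:1
Op 6: write(P0, v1, 102). refcount(pp1)=4>1 -> COPY to pp4. 5 ppages; refcounts: pp0:2 pp1:3 pp2:1 pp3:1 pp4:1
Op 7: read(P2, v1) -> 18. No state change.

Answer: 2 3 1 1 1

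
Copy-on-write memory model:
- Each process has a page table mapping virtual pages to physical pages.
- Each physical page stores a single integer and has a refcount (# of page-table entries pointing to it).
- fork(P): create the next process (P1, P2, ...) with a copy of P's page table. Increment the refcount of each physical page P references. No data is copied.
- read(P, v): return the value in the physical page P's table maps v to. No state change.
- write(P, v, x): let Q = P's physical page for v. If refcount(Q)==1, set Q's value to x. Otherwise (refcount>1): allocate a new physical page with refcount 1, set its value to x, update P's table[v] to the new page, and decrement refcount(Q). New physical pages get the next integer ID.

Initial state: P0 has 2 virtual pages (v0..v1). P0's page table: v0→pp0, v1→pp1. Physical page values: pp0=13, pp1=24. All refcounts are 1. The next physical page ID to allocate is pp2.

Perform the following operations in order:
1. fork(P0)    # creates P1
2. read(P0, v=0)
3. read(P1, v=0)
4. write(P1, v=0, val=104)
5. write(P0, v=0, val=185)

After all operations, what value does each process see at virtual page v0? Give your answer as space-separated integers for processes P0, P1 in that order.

Answer: 185 104

Derivation:
Op 1: fork(P0) -> P1. 2 ppages; refcounts: pp0:2 pp1:2
Op 2: read(P0, v0) -> 13. No state change.
Op 3: read(P1, v0) -> 13. No state change.
Op 4: write(P1, v0, 104). refcount(pp0)=2>1 -> COPY to pp2. 3 ppages; refcounts: pp0:1 pp1:2 pp2:1
Op 5: write(P0, v0, 185). refcount(pp0)=1 -> write in place. 3 ppages; refcounts: pp0:1 pp1:2 pp2:1
P0: v0 -> pp0 = 185
P1: v0 -> pp2 = 104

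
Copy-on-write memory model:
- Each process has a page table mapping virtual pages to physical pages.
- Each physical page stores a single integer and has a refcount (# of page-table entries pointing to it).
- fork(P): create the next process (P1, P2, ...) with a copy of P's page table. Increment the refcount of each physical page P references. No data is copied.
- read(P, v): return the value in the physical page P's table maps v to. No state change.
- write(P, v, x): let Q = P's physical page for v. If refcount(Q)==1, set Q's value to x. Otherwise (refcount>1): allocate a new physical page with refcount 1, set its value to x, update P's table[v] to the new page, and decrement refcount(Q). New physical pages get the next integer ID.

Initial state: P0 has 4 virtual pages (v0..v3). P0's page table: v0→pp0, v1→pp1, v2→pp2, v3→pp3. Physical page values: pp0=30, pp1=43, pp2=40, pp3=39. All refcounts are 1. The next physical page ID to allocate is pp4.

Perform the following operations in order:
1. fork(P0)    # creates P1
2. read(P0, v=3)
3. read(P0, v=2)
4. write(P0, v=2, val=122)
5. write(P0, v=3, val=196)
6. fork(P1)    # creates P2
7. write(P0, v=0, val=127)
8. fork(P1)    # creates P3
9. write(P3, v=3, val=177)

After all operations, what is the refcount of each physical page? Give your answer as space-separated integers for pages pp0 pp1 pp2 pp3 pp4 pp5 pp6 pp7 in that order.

Answer: 3 4 3 2 1 1 1 1

Derivation:
Op 1: fork(P0) -> P1. 4 ppages; refcounts: pp0:2 pp1:2 pp2:2 pp3:2
Op 2: read(P0, v3) -> 39. No state change.
Op 3: read(P0, v2) -> 40. No state change.
Op 4: write(P0, v2, 122). refcount(pp2)=2>1 -> COPY to pp4. 5 ppages; refcounts: pp0:2 pp1:2 pp2:1 pp3:2 pp4:1
Op 5: write(P0, v3, 196). refcount(pp3)=2>1 -> COPY to pp5. 6 ppages; refcounts: pp0:2 pp1:2 pp2:1 pp3:1 pp4:1 pp5:1
Op 6: fork(P1) -> P2. 6 ppages; refcounts: pp0:3 pp1:3 pp2:2 pp3:2 pp4:1 pp5:1
Op 7: write(P0, v0, 127). refcount(pp0)=3>1 -> COPY to pp6. 7 ppages; refcounts: pp0:2 pp1:3 pp2:2 pp3:2 pp4:1 pp5:1 pp6:1
Op 8: fork(P1) -> P3. 7 ppages; refcounts: pp0:3 pp1:4 pp2:3 pp3:3 pp4:1 pp5:1 pp6:1
Op 9: write(P3, v3, 177). refcount(pp3)=3>1 -> COPY to pp7. 8 ppages; refcounts: pp0:3 pp1:4 pp2:3 pp3:2 pp4:1 pp5:1 pp6:1 pp7:1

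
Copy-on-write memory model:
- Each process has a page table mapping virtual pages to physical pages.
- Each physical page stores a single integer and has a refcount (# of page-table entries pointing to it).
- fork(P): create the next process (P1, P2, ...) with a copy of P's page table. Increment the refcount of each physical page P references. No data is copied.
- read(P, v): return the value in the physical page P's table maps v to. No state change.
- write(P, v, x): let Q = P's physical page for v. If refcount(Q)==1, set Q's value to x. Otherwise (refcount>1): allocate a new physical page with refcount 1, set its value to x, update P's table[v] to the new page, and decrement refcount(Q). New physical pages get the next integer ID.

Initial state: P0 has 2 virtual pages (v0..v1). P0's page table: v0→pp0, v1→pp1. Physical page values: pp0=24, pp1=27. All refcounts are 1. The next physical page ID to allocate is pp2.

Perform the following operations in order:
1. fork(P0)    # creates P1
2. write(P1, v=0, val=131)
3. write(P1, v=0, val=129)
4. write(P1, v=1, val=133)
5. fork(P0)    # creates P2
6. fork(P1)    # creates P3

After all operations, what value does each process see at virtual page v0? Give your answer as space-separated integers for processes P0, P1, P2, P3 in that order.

Answer: 24 129 24 129

Derivation:
Op 1: fork(P0) -> P1. 2 ppages; refcounts: pp0:2 pp1:2
Op 2: write(P1, v0, 131). refcount(pp0)=2>1 -> COPY to pp2. 3 ppages; refcounts: pp0:1 pp1:2 pp2:1
Op 3: write(P1, v0, 129). refcount(pp2)=1 -> write in place. 3 ppages; refcounts: pp0:1 pp1:2 pp2:1
Op 4: write(P1, v1, 133). refcount(pp1)=2>1 -> COPY to pp3. 4 ppages; refcounts: pp0:1 pp1:1 pp2:1 pp3:1
Op 5: fork(P0) -> P2. 4 ppages; refcounts: pp0:2 pp1:2 pp2:1 pp3:1
Op 6: fork(P1) -> P3. 4 ppages; refcounts: pp0:2 pp1:2 pp2:2 pp3:2
P0: v0 -> pp0 = 24
P1: v0 -> pp2 = 129
P2: v0 -> pp0 = 24
P3: v0 -> pp2 = 129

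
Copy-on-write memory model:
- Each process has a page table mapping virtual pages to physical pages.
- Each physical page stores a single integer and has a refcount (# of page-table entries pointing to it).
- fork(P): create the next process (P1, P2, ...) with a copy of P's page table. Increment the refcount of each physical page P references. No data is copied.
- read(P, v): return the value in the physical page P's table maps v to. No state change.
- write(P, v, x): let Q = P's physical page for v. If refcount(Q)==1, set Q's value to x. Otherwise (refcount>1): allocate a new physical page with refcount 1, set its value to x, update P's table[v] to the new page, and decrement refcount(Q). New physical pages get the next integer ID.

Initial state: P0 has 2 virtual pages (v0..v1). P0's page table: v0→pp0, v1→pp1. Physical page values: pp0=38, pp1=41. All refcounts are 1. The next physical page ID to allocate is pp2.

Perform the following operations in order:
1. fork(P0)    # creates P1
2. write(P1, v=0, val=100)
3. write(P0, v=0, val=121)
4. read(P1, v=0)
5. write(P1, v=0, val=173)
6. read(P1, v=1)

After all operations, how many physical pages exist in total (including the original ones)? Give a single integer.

Answer: 3

Derivation:
Op 1: fork(P0) -> P1. 2 ppages; refcounts: pp0:2 pp1:2
Op 2: write(P1, v0, 100). refcount(pp0)=2>1 -> COPY to pp2. 3 ppages; refcounts: pp0:1 pp1:2 pp2:1
Op 3: write(P0, v0, 121). refcount(pp0)=1 -> write in place. 3 ppages; refcounts: pp0:1 pp1:2 pp2:1
Op 4: read(P1, v0) -> 100. No state change.
Op 5: write(P1, v0, 173). refcount(pp2)=1 -> write in place. 3 ppages; refcounts: pp0:1 pp1:2 pp2:1
Op 6: read(P1, v1) -> 41. No state change.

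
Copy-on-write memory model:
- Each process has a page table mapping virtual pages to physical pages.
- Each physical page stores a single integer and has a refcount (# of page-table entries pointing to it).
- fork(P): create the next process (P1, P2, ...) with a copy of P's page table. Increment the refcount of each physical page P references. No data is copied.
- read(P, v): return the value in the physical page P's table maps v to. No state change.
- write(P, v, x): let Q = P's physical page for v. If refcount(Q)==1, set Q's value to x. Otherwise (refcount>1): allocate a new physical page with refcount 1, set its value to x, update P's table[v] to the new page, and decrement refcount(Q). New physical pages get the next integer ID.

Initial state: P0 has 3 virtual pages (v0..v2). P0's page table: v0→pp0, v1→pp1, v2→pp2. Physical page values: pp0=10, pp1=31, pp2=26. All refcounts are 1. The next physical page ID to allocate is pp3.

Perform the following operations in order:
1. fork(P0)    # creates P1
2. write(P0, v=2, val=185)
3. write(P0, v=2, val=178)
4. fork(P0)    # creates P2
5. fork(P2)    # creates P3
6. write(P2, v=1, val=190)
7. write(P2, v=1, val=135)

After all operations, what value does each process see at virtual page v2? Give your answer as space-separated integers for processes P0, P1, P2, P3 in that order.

Op 1: fork(P0) -> P1. 3 ppages; refcounts: pp0:2 pp1:2 pp2:2
Op 2: write(P0, v2, 185). refcount(pp2)=2>1 -> COPY to pp3. 4 ppages; refcounts: pp0:2 pp1:2 pp2:1 pp3:1
Op 3: write(P0, v2, 178). refcount(pp3)=1 -> write in place. 4 ppages; refcounts: pp0:2 pp1:2 pp2:1 pp3:1
Op 4: fork(P0) -> P2. 4 ppages; refcounts: pp0:3 pp1:3 pp2:1 pp3:2
Op 5: fork(P2) -> P3. 4 ppages; refcounts: pp0:4 pp1:4 pp2:1 pp3:3
Op 6: write(P2, v1, 190). refcount(pp1)=4>1 -> COPY to pp4. 5 ppages; refcounts: pp0:4 pp1:3 pp2:1 pp3:3 pp4:1
Op 7: write(P2, v1, 135). refcount(pp4)=1 -> write in place. 5 ppages; refcounts: pp0:4 pp1:3 pp2:1 pp3:3 pp4:1
P0: v2 -> pp3 = 178
P1: v2 -> pp2 = 26
P2: v2 -> pp3 = 178
P3: v2 -> pp3 = 178

Answer: 178 26 178 178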